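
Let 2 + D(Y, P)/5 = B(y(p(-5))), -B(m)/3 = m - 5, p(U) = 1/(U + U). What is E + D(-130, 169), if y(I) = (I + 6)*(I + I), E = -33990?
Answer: -339073/10 ≈ -33907.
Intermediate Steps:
p(U) = 1/(2*U)
y(I) = 2*I*(6 + I) (y(I) = (6 + I)*(2*I) = 2*I*(6 + I))
B(m) = 15 - 3*m (B(m) = -3*(m - 5) = -3*(-5 + m) = 15 - 3*m)
D(Y, P) = 827/10 (D(Y, P) = -10 + 5*(15 - 6*(1/2)/(-5)*(6 + (1/2)/(-5))) = -10 + 5*(15 - 6*(1/2)*(-1/5)*(6 + (1/2)*(-1/5))) = -10 + 5*(15 - 6*(-1)*(6 - 1/10)/10) = -10 + 5*(15 - 6*(-1)*59/(10*10)) = -10 + 5*(15 - 3*(-59/50)) = -10 + 5*(15 + 177/50) = -10 + 5*(927/50) = -10 + 927/10 = 827/10)
E + D(-130, 169) = -33990 + 827/10 = -339073/10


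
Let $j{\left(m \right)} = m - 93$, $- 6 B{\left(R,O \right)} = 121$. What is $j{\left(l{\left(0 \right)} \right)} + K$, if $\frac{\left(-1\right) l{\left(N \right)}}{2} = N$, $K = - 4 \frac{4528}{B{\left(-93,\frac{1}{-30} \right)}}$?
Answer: $\frac{97419}{121} \approx 805.12$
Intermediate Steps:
$B{\left(R,O \right)} = - \frac{121}{6}$ ($B{\left(R,O \right)} = \left(- \frac{1}{6}\right) 121 = - \frac{121}{6}$)
$K = \frac{108672}{121}$ ($K = - 4 \frac{4528}{- \frac{121}{6}} = - 4 \cdot 4528 \left(- \frac{6}{121}\right) = \left(-4\right) \left(- \frac{27168}{121}\right) = \frac{108672}{121} \approx 898.12$)
$l{\left(N \right)} = - 2 N$
$j{\left(m \right)} = -93 + m$ ($j{\left(m \right)} = m - 93 = -93 + m$)
$j{\left(l{\left(0 \right)} \right)} + K = \left(-93 - 0\right) + \frac{108672}{121} = \left(-93 + 0\right) + \frac{108672}{121} = -93 + \frac{108672}{121} = \frac{97419}{121}$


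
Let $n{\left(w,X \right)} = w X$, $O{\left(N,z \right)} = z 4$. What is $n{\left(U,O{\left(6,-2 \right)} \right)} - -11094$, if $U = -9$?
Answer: $11166$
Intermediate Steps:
$O{\left(N,z \right)} = 4 z$
$n{\left(w,X \right)} = X w$
$n{\left(U,O{\left(6,-2 \right)} \right)} - -11094 = 4 \left(-2\right) \left(-9\right) - -11094 = \left(-8\right) \left(-9\right) + 11094 = 72 + 11094 = 11166$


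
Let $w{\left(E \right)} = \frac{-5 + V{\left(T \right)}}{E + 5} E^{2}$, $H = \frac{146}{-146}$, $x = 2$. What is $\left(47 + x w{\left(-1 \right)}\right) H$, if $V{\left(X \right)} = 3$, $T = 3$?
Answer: $-46$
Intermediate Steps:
$H = -1$ ($H = 146 \left(- \frac{1}{146}\right) = -1$)
$w{\left(E \right)} = - \frac{2 E^{2}}{5 + E}$ ($w{\left(E \right)} = \frac{-5 + 3}{E + 5} E^{2} = - \frac{2}{5 + E} E^{2} = - \frac{2 E^{2}}{5 + E}$)
$\left(47 + x w{\left(-1 \right)}\right) H = \left(47 + 2 \left(- \frac{2 \left(-1\right)^{2}}{5 - 1}\right)\right) \left(-1\right) = \left(47 + 2 \left(\left(-2\right) 1 \cdot \frac{1}{4}\right)\right) \left(-1\right) = \left(47 + 2 \left(- \frac{1}{2}\right)\right) \left(-1\right) = \left(47 - 1\right) \left(-1\right) = 46 \left(-1\right) = -46$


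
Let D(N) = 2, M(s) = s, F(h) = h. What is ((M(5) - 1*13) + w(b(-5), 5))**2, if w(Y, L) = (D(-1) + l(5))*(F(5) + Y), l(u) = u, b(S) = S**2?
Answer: 40804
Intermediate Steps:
w(Y, L) = 35 + 7*Y (w(Y, L) = (2 + 5)*(5 + Y) = 7*(5 + Y) = 35 + 7*Y)
((M(5) - 1*13) + w(b(-5), 5))**2 = ((5 - 1*13) + (35 + 7*(-5)**2))**2 = ((5 - 13) + (35 + 7*25))**2 = (-8 + (35 + 175))**2 = (-8 + 210)**2 = 202**2 = 40804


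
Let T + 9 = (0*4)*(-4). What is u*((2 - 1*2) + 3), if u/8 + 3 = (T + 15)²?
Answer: 792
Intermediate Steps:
T = -9 (T = -9 + (0*4)*(-4) = -9 + 0*(-4) = -9 + 0 = -9)
u = 264 (u = -24 + 8*(-9 + 15)² = -24 + 8*6² = -24 + 8*36 = -24 + 288 = 264)
u*((2 - 1*2) + 3) = 264*((2 - 1*2) + 3) = 264*((2 - 2) + 3) = 264*(0 + 3) = 264*3 = 792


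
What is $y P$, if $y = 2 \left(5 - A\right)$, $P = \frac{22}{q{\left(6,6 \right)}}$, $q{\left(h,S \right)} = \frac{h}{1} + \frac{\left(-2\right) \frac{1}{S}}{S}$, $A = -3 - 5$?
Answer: $\frac{10296}{107} \approx 96.224$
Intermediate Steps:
$A = -8$ ($A = -3 - 5 = -8$)
$q{\left(h,S \right)} = h - \frac{2}{S^{2}}$ ($q{\left(h,S \right)} = h 1 - \frac{2}{S^{2}} = h - \frac{2}{S^{2}}$)
$P = \frac{396}{107}$ ($P = \frac{22}{6 - \frac{2}{36}} = \frac{22}{6 - \frac{1}{18}} = \frac{22}{\frac{107}{18}} = 22 \cdot \frac{18}{107} = \frac{396}{107} \approx 3.7009$)
$y = 26$ ($y = 2 \left(5 - -8\right) = 2 \left(5 + 8\right) = 2 \cdot 13 = 26$)
$y P = 26 \cdot \frac{396}{107} = \frac{10296}{107}$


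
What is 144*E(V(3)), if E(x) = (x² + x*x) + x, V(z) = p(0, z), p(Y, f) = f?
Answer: 3024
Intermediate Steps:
V(z) = z
E(x) = x + 2*x² (E(x) = (x² + x²) + x = 2*x² + x = x + 2*x²)
144*E(V(3)) = 144*(3*(1 + 2*3)) = 144*(3*(1 + 6)) = 144*(3*7) = 144*21 = 3024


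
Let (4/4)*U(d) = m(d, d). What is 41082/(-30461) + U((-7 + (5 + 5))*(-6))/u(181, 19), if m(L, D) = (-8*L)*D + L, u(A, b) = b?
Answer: -80283768/578759 ≈ -138.72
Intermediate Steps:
m(L, D) = L - 8*D*L (m(L, D) = -8*D*L + L = L - 8*D*L)
U(d) = d*(1 - 8*d)
41082/(-30461) + U((-7 + (5 + 5))*(-6))/u(181, 19) = 41082/(-30461) + (((-7 + (5 + 5))*(-6))*(1 - 8*(-7 + (5 + 5))*(-6)))/19 = 41082*(-1/30461) + (((-7 + 10)*(-6))*(1 - 8*(-7 + 10)*(-6)))*(1/19) = -41082/30461 + ((3*(-6))*(1 - 24*(-6)))*(1/19) = -41082/30461 - 18*(1 - 8*(-18))*(1/19) = -41082/30461 - 18*(1 + 144)*(1/19) = -41082/30461 - 18*145*(1/19) = -41082/30461 - 2610*1/19 = -41082/30461 - 2610/19 = -80283768/578759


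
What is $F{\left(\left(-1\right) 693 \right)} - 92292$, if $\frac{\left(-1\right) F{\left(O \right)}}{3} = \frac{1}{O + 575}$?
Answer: $- \frac{10890453}{118} \approx -92292.0$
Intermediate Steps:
$F{\left(O \right)} = - \frac{3}{575 + O}$ ($F{\left(O \right)} = - \frac{3}{O + 575} = - \frac{3}{575 + O}$)
$F{\left(\left(-1\right) 693 \right)} - 92292 = - \frac{3}{575 - 693} - 92292 = - \frac{3}{-118} - 92292 = \left(-3\right) \left(- \frac{1}{118}\right) - 92292 = \frac{3}{118} - 92292 = - \frac{10890453}{118}$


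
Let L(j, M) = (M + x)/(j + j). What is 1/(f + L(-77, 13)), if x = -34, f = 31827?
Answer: 22/700197 ≈ 3.1420e-5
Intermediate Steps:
L(j, M) = (-34 + M)/(2*j) (L(j, M) = (M - 34)/(j + j) = (-34 + M)/((2*j)) = (-34 + M)*(1/(2*j)) = (-34 + M)/(2*j))
1/(f + L(-77, 13)) = 1/(31827 + (1/2)*(-34 + 13)/(-77)) = 1/(31827 + (1/2)*(-1/77)*(-21)) = 1/(31827 + 3/22) = 1/(700197/22) = 22/700197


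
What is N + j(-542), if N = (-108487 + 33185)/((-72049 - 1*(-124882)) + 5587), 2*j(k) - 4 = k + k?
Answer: -687437/1270 ≈ -541.29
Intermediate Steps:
j(k) = 2 + k (j(k) = 2 + (k + k)/2 = 2 + (2*k)/2 = 2 + k)
N = -1637/1270 (N = -75302/((-72049 + 124882) + 5587) = -75302/(52833 + 5587) = -75302/58420 = -75302*1/58420 = -1637/1270 ≈ -1.2890)
N + j(-542) = -1637/1270 + (2 - 542) = -1637/1270 - 540 = -687437/1270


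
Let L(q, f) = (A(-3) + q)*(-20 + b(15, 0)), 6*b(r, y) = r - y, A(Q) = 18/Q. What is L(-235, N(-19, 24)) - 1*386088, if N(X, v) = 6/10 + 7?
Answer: -763741/2 ≈ -3.8187e+5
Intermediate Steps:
b(r, y) = -y/6 + r/6 (b(r, y) = (r - y)/6 = -y/6 + r/6)
N(X, v) = 38/5 (N(X, v) = 6*(1/10) + 7 = 3/5 + 7 = 38/5)
L(q, f) = 105 - 35*q/2 (L(q, f) = (18/(-3) + q)*(-20 + (-1/6*0 + (1/6)*15)) = (18*(-1/3) + q)*(-20 + (0 + 5/2)) = (-6 + q)*(-20 + 5/2) = (-6 + q)*(-35/2) = 105 - 35*q/2)
L(-235, N(-19, 24)) - 1*386088 = (105 - 35/2*(-235)) - 1*386088 = (105 + 8225/2) - 386088 = 8435/2 - 386088 = -763741/2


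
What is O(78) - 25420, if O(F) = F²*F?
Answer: 449132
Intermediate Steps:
O(F) = F³
O(78) - 25420 = 78³ - 25420 = 474552 - 25420 = 449132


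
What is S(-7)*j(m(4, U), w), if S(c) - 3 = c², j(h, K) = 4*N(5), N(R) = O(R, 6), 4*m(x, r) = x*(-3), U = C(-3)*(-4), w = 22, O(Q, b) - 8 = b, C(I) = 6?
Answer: 2912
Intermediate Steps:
O(Q, b) = 8 + b
U = -24 (U = 6*(-4) = -24)
m(x, r) = -3*x/4 (m(x, r) = (x*(-3))/4 = (-3*x)/4 = -3*x/4)
N(R) = 14 (N(R) = 8 + 6 = 14)
j(h, K) = 56 (j(h, K) = 4*14 = 56)
S(c) = 3 + c²
S(-7)*j(m(4, U), w) = (3 + (-7)²)*56 = (3 + 49)*56 = 52*56 = 2912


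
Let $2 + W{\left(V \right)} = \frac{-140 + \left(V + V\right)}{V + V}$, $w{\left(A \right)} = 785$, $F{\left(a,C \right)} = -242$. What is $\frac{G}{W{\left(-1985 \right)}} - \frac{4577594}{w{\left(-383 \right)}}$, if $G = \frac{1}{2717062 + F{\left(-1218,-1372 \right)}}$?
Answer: $- \frac{952635818183057}{163365103420} \approx -5831.3$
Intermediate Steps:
$W{\left(V \right)} = -2 + \frac{-140 + 2 V}{2 V}$ ($W{\left(V \right)} = -2 + \frac{-140 + \left(V + V\right)}{V + V} = -2 + \frac{-140 + 2 V}{2 V}$)
$G = \frac{1}{2716820}$ ($G = \frac{1}{2717062 - 242} = \frac{1}{2716820} \approx 3.6808 \cdot 10^{-7}$)
$\frac{G}{W{\left(-1985 \right)}} - \frac{4577594}{w{\left(-383 \right)}} = \frac{1}{2716820 \frac{-70 - -1985}{-1985}} - \frac{4577594}{785} = \frac{1}{2716820 \left(- \frac{-70 + 1985}{1985}\right)} - \frac{4577594}{785} = \frac{1}{2716820 \left(\left(- \frac{1}{1985}\right) 1915\right)} - \frac{4577594}{785} = \frac{1}{2716820 \left(- \frac{383}{397}\right)} - \frac{4577594}{785} = \frac{1}{2716820} \left(- \frac{397}{383}\right) - \frac{4577594}{785} = - \frac{397}{1040542060} - \frac{4577594}{785} = - \frac{952635818183057}{163365103420}$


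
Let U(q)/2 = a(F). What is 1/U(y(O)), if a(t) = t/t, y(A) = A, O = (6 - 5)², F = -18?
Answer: ½ ≈ 0.50000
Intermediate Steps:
O = 1 (O = 1² = 1)
a(t) = 1
U(q) = 2 (U(q) = 2*1 = 2)
1/U(y(O)) = 1/2 = ½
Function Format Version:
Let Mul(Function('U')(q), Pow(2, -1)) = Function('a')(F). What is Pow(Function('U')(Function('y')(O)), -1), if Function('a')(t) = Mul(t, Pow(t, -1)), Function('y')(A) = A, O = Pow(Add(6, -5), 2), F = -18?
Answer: Rational(1, 2) ≈ 0.50000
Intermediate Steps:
O = 1 (O = Pow(1, 2) = 1)
Function('a')(t) = 1
Function('U')(q) = 2 (Function('U')(q) = Mul(2, 1) = 2)
Pow(Function('U')(Function('y')(O)), -1) = Pow(2, -1) = Rational(1, 2)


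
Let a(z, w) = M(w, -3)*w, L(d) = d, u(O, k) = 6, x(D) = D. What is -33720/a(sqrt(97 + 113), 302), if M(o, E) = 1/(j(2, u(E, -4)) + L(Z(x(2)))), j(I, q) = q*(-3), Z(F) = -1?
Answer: 320340/151 ≈ 2121.5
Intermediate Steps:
j(I, q) = -3*q
M(o, E) = -1/19 (M(o, E) = 1/(-3*6 - 1) = 1/(-18 - 1) = 1/(-19) = -1/19)
a(z, w) = -w/19
-33720/a(sqrt(97 + 113), 302) = -33720/((-1/19*302)) = -33720/(-302/19) = -33720*(-19/302) = 320340/151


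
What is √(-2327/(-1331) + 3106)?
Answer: √45500543/121 ≈ 55.747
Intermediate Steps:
√(-2327/(-1331) + 3106) = √(-2327*(-1/1331) + 3106) = √(2327/1331 + 3106) = √(4136413/1331) = √45500543/121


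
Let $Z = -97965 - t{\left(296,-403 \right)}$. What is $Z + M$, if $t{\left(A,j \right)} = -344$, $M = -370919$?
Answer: $-468540$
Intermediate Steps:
$Z = -97621$ ($Z = -97965 - -344 = -97965 + 344 = -97621$)
$Z + M = -97621 - 370919 = -468540$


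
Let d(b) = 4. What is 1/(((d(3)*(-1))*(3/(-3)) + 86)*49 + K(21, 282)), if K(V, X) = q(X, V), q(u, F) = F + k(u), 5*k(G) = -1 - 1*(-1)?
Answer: 1/4431 ≈ 0.00022568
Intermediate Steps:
k(G) = 0 (k(G) = (-1 - 1*(-1))/5 = (-1 + 1)/5 = (⅕)*0 = 0)
q(u, F) = F (q(u, F) = F + 0 = F)
K(V, X) = V
1/(((d(3)*(-1))*(3/(-3)) + 86)*49 + K(21, 282)) = 1/(((4*(-1))*(3/(-3)) + 86)*49 + 21) = 1/((-12*(-1)/3 + 86)*49 + 21) = 1/((-4*(-1) + 86)*49 + 21) = 1/((4 + 86)*49 + 21) = 1/(90*49 + 21) = 1/(4410 + 21) = 1/4431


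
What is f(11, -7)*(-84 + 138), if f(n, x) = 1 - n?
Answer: -540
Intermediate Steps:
f(11, -7)*(-84 + 138) = (1 - 1*11)*(-84 + 138) = (1 - 11)*54 = -10*54 = -540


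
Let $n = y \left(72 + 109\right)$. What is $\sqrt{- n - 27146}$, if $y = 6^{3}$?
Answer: $i \sqrt{66242} \approx 257.38 i$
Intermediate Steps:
$y = 216$
$n = 39096$ ($n = 216 \left(72 + 109\right) = 216 \cdot 181 = 39096$)
$\sqrt{- n - 27146} = \sqrt{\left(-1\right) 39096 - 27146} = \sqrt{-39096 - 27146} = \sqrt{-66242} = i \sqrt{66242}$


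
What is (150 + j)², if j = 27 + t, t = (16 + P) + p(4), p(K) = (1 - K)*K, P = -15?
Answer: 27556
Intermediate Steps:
p(K) = K*(1 - K)
t = -11 (t = (16 - 15) + 4*(1 - 1*4) = 1 + 4*(1 - 4) = 1 + 4*(-3) = 1 - 12 = -11)
j = 16 (j = 27 - 11 = 16)
(150 + j)² = (150 + 16)² = 166² = 27556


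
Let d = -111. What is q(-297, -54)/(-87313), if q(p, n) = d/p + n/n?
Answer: -136/8643987 ≈ -1.5733e-5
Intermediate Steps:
q(p, n) = 1 - 111/p (q(p, n) = -111/p + n/n = -111/p + 1 = 1 - 111/p)
q(-297, -54)/(-87313) = ((-111 - 297)/(-297))/(-87313) = -1/297*(-408)*(-1/87313) = (136/99)*(-1/87313) = -136/8643987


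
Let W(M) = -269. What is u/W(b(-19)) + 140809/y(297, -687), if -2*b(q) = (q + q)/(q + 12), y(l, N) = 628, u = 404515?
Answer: -216157799/168932 ≈ -1279.6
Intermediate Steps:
b(q) = -q/(12 + q) (b(q) = -(q + q)/(2*(q + 12)) = -2*q/(2*(12 + q)) = -q/(12 + q))
u/W(b(-19)) + 140809/y(297, -687) = 404515/(-269) + 140809/628 = 404515*(-1/269) + 140809*(1/628) = -404515/269 + 140809/628 = -216157799/168932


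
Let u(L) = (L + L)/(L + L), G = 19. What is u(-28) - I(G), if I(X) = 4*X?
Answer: -75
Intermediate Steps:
u(L) = 1 (u(L) = (2*L)/((2*L)) = (2*L)*(1/(2*L)) = 1)
u(-28) - I(G) = 1 - 4*19 = 1 - 1*76 = 1 - 76 = -75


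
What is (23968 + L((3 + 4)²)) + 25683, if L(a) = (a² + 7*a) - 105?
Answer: 52290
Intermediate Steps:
L(a) = -105 + a² + 7*a
(23968 + L((3 + 4)²)) + 25683 = (23968 + (-105 + ((3 + 4)²)² + 7*(3 + 4)²)) + 25683 = (23968 + (-105 + (7²)² + 7*7²)) + 25683 = (23968 + (-105 + 49² + 7*49)) + 25683 = (23968 + (-105 + 2401 + 343)) + 25683 = (23968 + 2639) + 25683 = 26607 + 25683 = 52290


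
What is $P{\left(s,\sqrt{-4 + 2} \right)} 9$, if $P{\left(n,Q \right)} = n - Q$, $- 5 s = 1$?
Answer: $- \frac{9}{5} - 9 i \sqrt{2} \approx -1.8 - 12.728 i$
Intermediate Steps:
$s = - \frac{1}{5}$ ($s = \left(- \frac{1}{5}\right) 1 = - \frac{1}{5} \approx -0.2$)
$P{\left(s,\sqrt{-4 + 2} \right)} 9 = \left(- \frac{1}{5} - \sqrt{-4 + 2}\right) 9 = \left(- \frac{1}{5} - \sqrt{-2}\right) 9 = \left(- \frac{1}{5} - i \sqrt{2}\right) 9 = - \frac{9}{5} - 9 i \sqrt{2}$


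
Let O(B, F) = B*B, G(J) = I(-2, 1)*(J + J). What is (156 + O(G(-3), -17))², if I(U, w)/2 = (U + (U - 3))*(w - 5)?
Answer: 12780754704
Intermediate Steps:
I(U, w) = 2*(-5 + w)*(-3 + 2*U) (I(U, w) = 2*((U + (U - 3))*(w - 5)) = 2*((U + (-3 + U))*(-5 + w)) = 2*((-3 + 2*U)*(-5 + w)) = 2*((-5 + w)*(-3 + 2*U)) = 2*(-5 + w)*(-3 + 2*U))
G(J) = 112*J (G(J) = (30 - 20*(-2) - 6*1 + 4*(-2)*1)*(J + J) = (30 + 40 - 6 - 8)*(2*J) = 56*(2*J) = 112*J)
O(B, F) = B²
(156 + O(G(-3), -17))² = (156 + (112*(-3))²)² = (156 + (-336)²)² = (156 + 112896)² = 113052² = 12780754704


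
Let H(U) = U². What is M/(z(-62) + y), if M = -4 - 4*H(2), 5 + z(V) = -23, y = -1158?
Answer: 10/593 ≈ 0.016863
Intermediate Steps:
z(V) = -28 (z(V) = -5 - 23 = -28)
M = -20 (M = -4 - 4*2² = -4 - 4*4 = -4 - 16 = -20)
M/(z(-62) + y) = -20/(-28 - 1158) = -20/(-1186) = -1/1186*(-20) = 10/593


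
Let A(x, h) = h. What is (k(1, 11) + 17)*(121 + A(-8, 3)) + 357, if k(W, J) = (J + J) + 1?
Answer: 5317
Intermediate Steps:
k(W, J) = 1 + 2*J (k(W, J) = 2*J + 1 = 1 + 2*J)
(k(1, 11) + 17)*(121 + A(-8, 3)) + 357 = ((1 + 2*11) + 17)*(121 + 3) + 357 = ((1 + 22) + 17)*124 + 357 = (23 + 17)*124 + 357 = 40*124 + 357 = 4960 + 357 = 5317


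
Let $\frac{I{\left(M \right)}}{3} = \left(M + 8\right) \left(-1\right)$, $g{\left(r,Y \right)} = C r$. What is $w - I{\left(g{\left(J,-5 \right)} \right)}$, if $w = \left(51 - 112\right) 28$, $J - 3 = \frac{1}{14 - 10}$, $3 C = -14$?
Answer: $- \frac{3459}{2} \approx -1729.5$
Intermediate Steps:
$C = - \frac{14}{3}$ ($C = \frac{1}{3} \left(-14\right) = - \frac{14}{3} \approx -4.6667$)
$J = \frac{13}{4}$ ($J = 3 + \frac{1}{14 - 10} = 3 + \frac{1}{4} = \frac{13}{4} \approx 3.25$)
$g{\left(r,Y \right)} = - \frac{14 r}{3}$
$I{\left(M \right)} = -24 - 3 M$ ($I{\left(M \right)} = 3 \left(M + 8\right) \left(-1\right) = 3 \left(8 + M\right) \left(-1\right) = 3 \left(-8 - M\right) = -24 - 3 M$)
$w = -1708$ ($w = \left(-61\right) 28 = -1708$)
$w - I{\left(g{\left(J,-5 \right)} \right)} = -1708 - \left(-24 - 3 \left(\left(- \frac{14}{3}\right) \frac{13}{4}\right)\right) = -1708 - \left(-24 - - \frac{91}{2}\right) = -1708 - \left(-24 + \frac{91}{2}\right) = -1708 - \frac{43}{2} = - \frac{3459}{2}$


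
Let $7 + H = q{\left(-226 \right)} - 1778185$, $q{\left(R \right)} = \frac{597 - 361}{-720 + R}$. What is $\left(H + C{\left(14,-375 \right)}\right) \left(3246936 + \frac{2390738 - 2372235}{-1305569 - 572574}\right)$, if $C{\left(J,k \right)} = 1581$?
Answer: $- \frac{5124552319817375527745}{888361639} \approx -5.7685 \cdot 10^{12}$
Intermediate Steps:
$q{\left(R \right)} = \frac{236}{-720 + R}$
$H = - \frac{841084934}{473}$ ($H = -7 + \left(\frac{236}{-720 - 226} - 1778185\right) = -7 - \left(1778185 - \frac{236}{-946}\right) = -7 + \left(236 \left(- \frac{1}{946}\right) - 1778185\right) = -7 - \frac{841081623}{473} = - \frac{841084934}{473} \approx -1.7782 \cdot 10^{6}$)
$\left(H + C{\left(14,-375 \right)}\right) \left(3246936 + \frac{2390738 - 2372235}{-1305569 - 572574}\right) = \left(- \frac{841084934}{473} + 1581\right) \left(3246936 + \frac{2390738 - 2372235}{-1305569 - 572574}\right) = - \frac{840337121 \left(3246936 + \frac{18503}{-1878143}\right)}{473} = - \frac{840337121 \left(3246936 + 18503 \left(- \frac{1}{1878143}\right)\right)}{473} = - \frac{840337121 \left(3246936 - \frac{18503}{1878143}\right)}{473} = \left(- \frac{840337121}{473}\right) \frac{6098210101345}{1878143} = - \frac{5124552319817375527745}{888361639}$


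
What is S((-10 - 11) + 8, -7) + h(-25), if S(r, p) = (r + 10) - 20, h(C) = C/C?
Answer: -22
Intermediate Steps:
h(C) = 1
S(r, p) = -10 + r (S(r, p) = (10 + r) - 20 = -10 + r)
S((-10 - 11) + 8, -7) + h(-25) = (-10 + ((-10 - 11) + 8)) + 1 = (-10 + (-21 + 8)) + 1 = (-10 - 13) + 1 = -23 + 1 = -22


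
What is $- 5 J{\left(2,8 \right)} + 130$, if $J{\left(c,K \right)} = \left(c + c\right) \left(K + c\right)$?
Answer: $-70$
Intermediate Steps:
$J{\left(c,K \right)} = 2 c \left(K + c\right)$
$- 5 J{\left(2,8 \right)} + 130 = - 5 \cdot 2 \cdot 2 \left(8 + 2\right) + 130 = - 5 \cdot 2 \cdot 2 \cdot 10 + 130 = \left(-5\right) 40 + 130 = -200 + 130 = -70$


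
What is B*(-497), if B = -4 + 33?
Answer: -14413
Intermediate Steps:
B = 29
B*(-497) = 29*(-497) = -14413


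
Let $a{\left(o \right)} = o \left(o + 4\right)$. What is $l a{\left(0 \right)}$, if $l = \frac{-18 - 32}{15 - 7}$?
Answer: $0$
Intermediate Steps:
$a{\left(o \right)} = o \left(4 + o\right)$
$l = - \frac{25}{4}$ ($l = - \frac{50}{8} = \left(-50\right) \frac{1}{8} = - \frac{25}{4} \approx -6.25$)
$l a{\left(0 \right)} = - \frac{25 \cdot 0 \left(4 + 0\right)}{4} = - \frac{25 \cdot 0 \cdot 4}{4} = \left(- \frac{25}{4}\right) 0 = 0$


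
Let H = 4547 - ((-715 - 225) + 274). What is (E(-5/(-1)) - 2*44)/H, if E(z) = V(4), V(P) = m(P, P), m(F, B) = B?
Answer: -84/5213 ≈ -0.016114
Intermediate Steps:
V(P) = P
E(z) = 4
H = 5213 (H = 4547 - (-940 + 274) = 4547 - 1*(-666) = 4547 + 666 = 5213)
(E(-5/(-1)) - 2*44)/H = (4 - 2*44)/5213 = (4 - 88)*(1/5213) = -84*1/5213 = -84/5213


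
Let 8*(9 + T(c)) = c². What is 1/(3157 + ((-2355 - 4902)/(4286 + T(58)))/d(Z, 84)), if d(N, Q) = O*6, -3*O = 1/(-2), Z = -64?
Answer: 9395/29645501 ≈ 0.00031691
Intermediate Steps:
T(c) = -9 + c²/8
O = ⅙ (O = -1/(3*(-2)) = -(-1)/(3*2) = -⅓*(-½) = ⅙ ≈ 0.16667)
d(N, Q) = 1 (d(N, Q) = (⅙)*6 = 1)
1/(3157 + ((-2355 - 4902)/(4286 + T(58)))/d(Z, 84)) = 1/(3157 + ((-2355 - 4902)/(4286 + (-9 + (⅛)*58²)))/1) = 1/(3157 - 7257/(4286 + (-9 + (⅛)*3364))*1) = 1/(3157 - 7257/(4286 + (-9 + 841/2))*1) = 1/(3157 - 7257/(4286 + 823/2)*1) = 1/(3157 - 7257/9395/2*1) = 1/(3157 - 7257*2/9395*1) = 1/(3157 - 14514/9395*1) = 1/(3157 - 14514/9395) = 1/(29645501/9395) = 9395/29645501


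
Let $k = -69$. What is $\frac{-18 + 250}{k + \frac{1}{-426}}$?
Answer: $- \frac{98832}{29395} \approx -3.3622$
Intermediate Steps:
$\frac{-18 + 250}{k + \frac{1}{-426}} = \frac{-18 + 250}{-69 + \frac{1}{-426}} = \frac{232}{-69 - \frac{1}{426}} = \frac{232}{- \frac{29395}{426}} = 232 \left(- \frac{426}{29395}\right) = - \frac{98832}{29395}$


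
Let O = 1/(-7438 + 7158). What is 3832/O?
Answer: -1072960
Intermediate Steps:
O = -1/280 (O = 1/(-280) = -1/280 ≈ -0.0035714)
3832/O = 3832/(-1/280) = 3832*(-280) = -1072960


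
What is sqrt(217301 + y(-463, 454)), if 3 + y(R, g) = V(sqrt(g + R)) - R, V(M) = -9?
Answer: 2*sqrt(54438) ≈ 466.64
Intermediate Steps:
y(R, g) = -12 - R (y(R, g) = -3 + (-9 - R) = -12 - R)
sqrt(217301 + y(-463, 454)) = sqrt(217301 + (-12 - 1*(-463))) = sqrt(217301 + (-12 + 463)) = sqrt(217301 + 451) = sqrt(217752) = 2*sqrt(54438)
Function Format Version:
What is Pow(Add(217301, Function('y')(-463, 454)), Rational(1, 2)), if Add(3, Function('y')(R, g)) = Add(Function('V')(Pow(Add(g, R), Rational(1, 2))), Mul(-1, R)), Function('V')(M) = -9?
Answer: Mul(2, Pow(54438, Rational(1, 2))) ≈ 466.64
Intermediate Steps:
Function('y')(R, g) = Add(-12, Mul(-1, R)) (Function('y')(R, g) = Add(-3, Add(-9, Mul(-1, R))) = Add(-12, Mul(-1, R)))
Pow(Add(217301, Function('y')(-463, 454)), Rational(1, 2)) = Pow(Add(217301, Add(-12, Mul(-1, -463))), Rational(1, 2)) = Pow(Add(217301, Add(-12, 463)), Rational(1, 2)) = Pow(Add(217301, 451), Rational(1, 2)) = Pow(217752, Rational(1, 2)) = Mul(2, Pow(54438, Rational(1, 2)))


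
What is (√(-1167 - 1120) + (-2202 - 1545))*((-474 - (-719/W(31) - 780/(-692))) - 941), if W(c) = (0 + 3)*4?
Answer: 3516550757/692 - 2815493*I*√2287/2076 ≈ 5.0817e+6 - 64858.0*I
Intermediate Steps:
W(c) = 12 (W(c) = 3*4 = 12)
(√(-1167 - 1120) + (-2202 - 1545))*((-474 - (-719/W(31) - 780/(-692))) - 941) = (√(-1167 - 1120) + (-2202 - 1545))*((-474 - (-719/12 - 780/(-692))) - 941) = (√(-2287) - 3747)*((-474 - (-719*1/12 - 780*(-1/692))) - 941) = (I*√2287 - 3747)*((-474 - (-719/12 + 195/173)) - 941) = (-3747 + I*√2287)*((-474 - 1*(-122047/2076)) - 941) = (-3747 + I*√2287)*((-474 + 122047/2076) - 941) = (-3747 + I*√2287)*(-861977/2076 - 941) = (-3747 + I*√2287)*(-2815493/2076) = 3516550757/692 - 2815493*I*√2287/2076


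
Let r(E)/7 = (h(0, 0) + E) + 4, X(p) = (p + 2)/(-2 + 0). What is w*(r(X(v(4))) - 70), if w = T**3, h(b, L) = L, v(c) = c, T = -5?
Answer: 7875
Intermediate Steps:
X(p) = -1 - p/2 (X(p) = (2 + p)/(-2) = (2 + p)*(-1/2) = -1 - p/2)
w = -125 (w = (-5)**3 = -125)
r(E) = 28 + 7*E (r(E) = 7*((0 + E) + 4) = 7*(E + 4) = 7*(4 + E) = 28 + 7*E)
w*(r(X(v(4))) - 70) = -125*((28 + 7*(-1 - 1/2*4)) - 70) = -125*((28 + 7*(-1 - 2)) - 70) = -125*((28 + 7*(-3)) - 70) = -125*((28 - 21) - 70) = -125*(7 - 70) = -125*(-63) = 7875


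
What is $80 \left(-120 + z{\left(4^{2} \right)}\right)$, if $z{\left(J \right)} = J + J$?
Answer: $-7040$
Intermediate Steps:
$z{\left(J \right)} = 2 J$
$80 \left(-120 + z{\left(4^{2} \right)}\right) = 80 \left(-120 + 2 \cdot 4^{2}\right) = 80 \left(-120 + 2 \cdot 16\right) = 80 \left(-120 + 32\right) = 80 \left(-88\right) = -7040$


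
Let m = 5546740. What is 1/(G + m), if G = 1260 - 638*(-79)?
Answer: 1/5598402 ≈ 1.7862e-7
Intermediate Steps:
G = 51662 (G = 1260 + 50402 = 51662)
1/(G + m) = 1/(51662 + 5546740) = 1/5598402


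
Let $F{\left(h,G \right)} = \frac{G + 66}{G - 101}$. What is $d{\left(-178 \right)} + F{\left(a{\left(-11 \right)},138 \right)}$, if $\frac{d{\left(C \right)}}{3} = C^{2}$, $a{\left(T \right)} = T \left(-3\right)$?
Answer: $\frac{3517128}{37} \approx 95058.0$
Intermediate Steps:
$a{\left(T \right)} = - 3 T$
$d{\left(C \right)} = 3 C^{2}$
$F{\left(h,G \right)} = \frac{66 + G}{-101 + G}$
$d{\left(-178 \right)} + F{\left(a{\left(-11 \right)},138 \right)} = 3 \left(-178\right)^{2} + \frac{66 + 138}{-101 + 138} = 3 \cdot 31684 + \frac{1}{37} \cdot 204 = 95052 + \frac{1}{37} \cdot 204 = 95052 + \frac{204}{37} = \frac{3517128}{37}$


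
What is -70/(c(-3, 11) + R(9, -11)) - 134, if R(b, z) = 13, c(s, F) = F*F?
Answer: -9013/67 ≈ -134.52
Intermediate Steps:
c(s, F) = F²
-70/(c(-3, 11) + R(9, -11)) - 134 = -70/(11² + 13) - 134 = -70/(121 + 13) - 134 = -70/134 - 134 = (1/134)*(-70) - 134 = -35/67 - 134 = -9013/67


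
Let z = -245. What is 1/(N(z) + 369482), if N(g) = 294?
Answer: 1/369776 ≈ 2.7043e-6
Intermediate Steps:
1/(N(z) + 369482) = 1/(294 + 369482) = 1/369776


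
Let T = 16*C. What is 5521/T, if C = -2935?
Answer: -5521/46960 ≈ -0.11757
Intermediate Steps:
T = -46960 (T = 16*(-2935) = -46960)
5521/T = 5521/(-46960) = 5521*(-1/46960) = -5521/46960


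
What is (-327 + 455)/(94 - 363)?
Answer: -128/269 ≈ -0.47584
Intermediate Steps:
(-327 + 455)/(94 - 363) = 128/(-269) = 128*(-1/269) = -128/269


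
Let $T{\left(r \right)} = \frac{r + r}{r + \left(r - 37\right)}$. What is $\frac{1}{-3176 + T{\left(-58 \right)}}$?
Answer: $- \frac{153}{485812} \approx -0.00031494$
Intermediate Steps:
$T{\left(r \right)} = \frac{2 r}{-37 + 2 r}$ ($T{\left(r \right)} = \frac{2 r}{r + \left(-37 + r\right)} = \frac{2 r}{-37 + 2 r}$)
$\frac{1}{-3176 + T{\left(-58 \right)}} = \frac{1}{-3176 + 2 \left(-58\right) \frac{1}{-37 + 2 \left(-58\right)}} = \frac{1}{-3176 + 2 \left(-58\right) \frac{1}{-37 - 116}} = \frac{1}{-3176 + 2 \left(-58\right) \frac{1}{-153}} = \frac{1}{-3176 + 2 \left(-58\right) \left(- \frac{1}{153}\right)} = \frac{1}{-3176 + \frac{116}{153}} = \frac{1}{- \frac{485812}{153}} = - \frac{153}{485812}$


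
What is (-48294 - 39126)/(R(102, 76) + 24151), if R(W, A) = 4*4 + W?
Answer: -87420/24269 ≈ -3.6021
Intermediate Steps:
R(W, A) = 16 + W
(-48294 - 39126)/(R(102, 76) + 24151) = (-48294 - 39126)/((16 + 102) + 24151) = -87420/(118 + 24151) = -87420/24269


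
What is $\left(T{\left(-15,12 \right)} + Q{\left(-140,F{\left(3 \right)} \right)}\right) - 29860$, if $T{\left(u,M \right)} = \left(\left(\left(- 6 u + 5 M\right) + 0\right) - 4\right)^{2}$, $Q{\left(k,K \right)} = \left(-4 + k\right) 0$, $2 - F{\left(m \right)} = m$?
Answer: $-8544$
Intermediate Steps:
$F{\left(m \right)} = 2 - m$
$Q{\left(k,K \right)} = 0$
$T{\left(u,M \right)} = \left(-4 - 6 u + 5 M\right)^{2}$ ($T{\left(u,M \right)} = \left(\left(- 6 u + 5 M\right) - 4\right)^{2} = \left(-4 - 6 u + 5 M\right)^{2}$)
$\left(T{\left(-15,12 \right)} + Q{\left(-140,F{\left(3 \right)} \right)}\right) - 29860 = \left(\left(4 - 60 + 6 \left(-15\right)\right)^{2} + 0\right) - 29860 = \left(\left(4 - 60 - 90\right)^{2} + 0\right) - 29860 = \left(\left(-146\right)^{2} + 0\right) - 29860 = \left(21316 + 0\right) - 29860 = 21316 - 29860 = -8544$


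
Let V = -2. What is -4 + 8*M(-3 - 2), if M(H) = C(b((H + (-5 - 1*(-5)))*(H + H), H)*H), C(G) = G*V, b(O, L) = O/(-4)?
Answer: -1004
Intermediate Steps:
b(O, L) = -O/4 (b(O, L) = O*(-1/4) = -O/4)
C(G) = -2*G (C(G) = G*(-2) = -2*G)
M(H) = H**3 (M(H) = -2*(-(H + (-5 - 1*(-5)))*(H + H)/4)*H = -2*(-(H + (-5 + 5))*2*H/4)*H = -2*(-(H + 0)*2*H/4)*H = -2*(-H*2*H/4)*H = -2*(-H**2/2)*H = -(-1)*H**3 = H**3)
-4 + 8*M(-3 - 2) = -4 + 8*(-3 - 2)**3 = -4 + 8*(-5)**3 = -4 + 8*(-125) = -4 - 1000 = -1004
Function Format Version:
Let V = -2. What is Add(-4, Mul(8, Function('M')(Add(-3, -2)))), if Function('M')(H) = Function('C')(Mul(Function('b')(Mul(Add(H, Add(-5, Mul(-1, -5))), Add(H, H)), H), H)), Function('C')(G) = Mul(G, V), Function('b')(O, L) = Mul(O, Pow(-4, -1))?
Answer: -1004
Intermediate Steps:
Function('b')(O, L) = Mul(Rational(-1, 4), O) (Function('b')(O, L) = Mul(O, Rational(-1, 4)) = Mul(Rational(-1, 4), O))
Function('C')(G) = Mul(-2, G) (Function('C')(G) = Mul(G, -2) = Mul(-2, G))
Function('M')(H) = Pow(H, 3) (Function('M')(H) = Mul(-2, Mul(Mul(Rational(-1, 4), Mul(Add(H, Add(-5, Mul(-1, -5))), Add(H, H))), H)) = Mul(-2, Mul(Mul(Rational(-1, 4), Mul(Add(H, Add(-5, 5)), Mul(2, H))), H)) = Mul(-2, Mul(Mul(Rational(-1, 4), Mul(Add(H, 0), Mul(2, H))), H)) = Mul(-2, Mul(Mul(Rational(-1, 4), Mul(H, Mul(2, H))), H)) = Mul(-2, Mul(Mul(Rational(-1, 4), Mul(2, Pow(H, 2))), H)) = Mul(-2, Mul(Mul(Rational(-1, 2), Pow(H, 2)), H)) = Mul(-2, Mul(Rational(-1, 2), Pow(H, 3))) = Pow(H, 3))
Add(-4, Mul(8, Function('M')(Add(-3, -2)))) = Add(-4, Mul(8, Pow(Add(-3, -2), 3))) = Add(-4, Mul(8, Pow(-5, 3))) = Add(-4, Mul(8, -125)) = Add(-4, -1000) = -1004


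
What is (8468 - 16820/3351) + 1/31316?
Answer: 888104476919/104939916 ≈ 8463.0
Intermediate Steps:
(8468 - 16820/3351) + 1/31316 = 28359448/3351 + 1/31316 = 888104476919/104939916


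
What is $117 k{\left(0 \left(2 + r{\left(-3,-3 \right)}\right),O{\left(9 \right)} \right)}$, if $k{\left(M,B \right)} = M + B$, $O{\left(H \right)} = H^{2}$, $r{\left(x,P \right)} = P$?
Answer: $9477$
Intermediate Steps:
$k{\left(M,B \right)} = B + M$
$117 k{\left(0 \left(2 + r{\left(-3,-3 \right)}\right),O{\left(9 \right)} \right)} = 117 \left(9^{2} + 0 \left(2 - 3\right)\right) = 117 \left(81 + 0 \left(-1\right)\right) = 117 \left(81 + 0\right) = 117 \cdot 81 = 9477$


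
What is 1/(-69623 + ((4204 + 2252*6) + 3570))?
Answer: -1/48337 ≈ -2.0688e-5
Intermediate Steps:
1/(-69623 + ((4204 + 2252*6) + 3570)) = 1/(-69623 + ((4204 + 13512) + 3570)) = 1/(-69623 + (17716 + 3570)) = 1/(-69623 + 21286) = 1/(-48337) = -1/48337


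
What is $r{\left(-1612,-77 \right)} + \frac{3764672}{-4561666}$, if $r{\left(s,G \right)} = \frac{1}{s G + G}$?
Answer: $- \frac{233495852959}{282930491151} \approx -0.82528$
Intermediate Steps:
$r{\left(s,G \right)} = \frac{1}{G + G s}$ ($r{\left(s,G \right)} = \frac{1}{G s + G} = \frac{1}{G + G s}$)
$r{\left(-1612,-77 \right)} + \frac{3764672}{-4561666} = \frac{1}{\left(-77\right) \left(1 - 1612\right)} + \frac{3764672}{-4561666} = - \frac{1}{77 \left(-1611\right)} + 3764672 \left(- \frac{1}{4561666}\right) = \left(- \frac{1}{77}\right) \left(- \frac{1}{1611}\right) - \frac{1882336}{2280833} = \frac{1}{124047} - \frac{1882336}{2280833} = - \frac{233495852959}{282930491151}$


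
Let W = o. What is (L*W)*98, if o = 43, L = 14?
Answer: 58996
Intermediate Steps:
W = 43
(L*W)*98 = (14*43)*98 = 602*98 = 58996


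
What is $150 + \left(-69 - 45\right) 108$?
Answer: $-12162$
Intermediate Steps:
$150 + \left(-69 - 45\right) 108 = 150 - 12312 = -12162$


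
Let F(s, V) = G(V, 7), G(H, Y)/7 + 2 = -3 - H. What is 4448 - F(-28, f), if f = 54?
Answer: 4861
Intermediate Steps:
G(H, Y) = -35 - 7*H (G(H, Y) = -14 + 7*(-3 - H) = -14 + (-21 - 7*H) = -35 - 7*H)
F(s, V) = -35 - 7*V
4448 - F(-28, f) = 4448 - (-35 - 7*54) = 4448 - (-35 - 378) = 4448 - 1*(-413) = 4448 + 413 = 4861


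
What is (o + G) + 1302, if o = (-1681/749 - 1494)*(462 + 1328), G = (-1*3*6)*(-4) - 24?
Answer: -2005018580/749 ≈ -2.6769e+6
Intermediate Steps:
G = 48 (G = -3*6*(-4) - 24 = -18*(-4) - 24 = 72 - 24 = 48)
o = -2006029730/749 (o = (-1681*1/749 - 1494)*1790 = (-1681/749 - 1494)*1790 = -1120687/749*1790 = -2006029730/749 ≈ -2.6783e+6)
(o + G) + 1302 = (-2006029730/749 + 48) + 1302 = -2005993778/749 + 1302 = -2005018580/749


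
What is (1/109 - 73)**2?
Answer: 63297936/11881 ≈ 5327.7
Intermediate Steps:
(1/109 - 73)**2 = (-7956/109)**2 = 63297936/11881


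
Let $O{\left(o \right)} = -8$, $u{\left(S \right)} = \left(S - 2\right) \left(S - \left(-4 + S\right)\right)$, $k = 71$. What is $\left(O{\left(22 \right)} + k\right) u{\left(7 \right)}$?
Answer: $1260$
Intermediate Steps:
$u{\left(S \right)} = -8 + 4 S$ ($u{\left(S \right)} = \left(-2 + S\right) 4 = -8 + 4 S$)
$\left(O{\left(22 \right)} + k\right) u{\left(7 \right)} = \left(-8 + 71\right) \left(-8 + 4 \cdot 7\right) = 63 \left(-8 + 28\right) = 63 \cdot 20 = 1260$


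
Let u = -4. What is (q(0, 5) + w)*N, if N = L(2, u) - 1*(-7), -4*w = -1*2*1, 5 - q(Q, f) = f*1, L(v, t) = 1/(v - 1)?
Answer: 4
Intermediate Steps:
L(v, t) = 1/(-1 + v)
q(Q, f) = 5 - f
w = ½ (w = -(-1*2)/4 = -(-1)/2 = -¼*(-2) = ½ ≈ 0.50000)
N = 8 (N = 1/(-1 + 2) - 1*(-7) = 1/1 + 7 = 1 + 7 = 8)
(q(0, 5) + w)*N = ((5 - 1*5) + ½)*8 = ((5 - 5) + ½)*8 = (0 + ½)*8 = (½)*8 = 4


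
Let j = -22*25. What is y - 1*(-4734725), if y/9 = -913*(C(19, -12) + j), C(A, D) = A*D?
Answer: 11127551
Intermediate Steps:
j = -550
y = 6392826 (y = 9*(-913*(19*(-12) - 550)) = 9*(-913*(-228 - 550)) = 9*(-913*(-778)) = 9*710314 = 6392826)
y - 1*(-4734725) = 6392826 - 1*(-4734725) = 6392826 + 4734725 = 11127551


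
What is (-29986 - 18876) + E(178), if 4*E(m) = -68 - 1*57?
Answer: -195573/4 ≈ -48893.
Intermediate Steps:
E(m) = -125/4 (E(m) = (-68 - 1*57)/4 = (-68 - 57)/4 = (¼)*(-125) = -125/4)
(-29986 - 18876) + E(178) = (-29986 - 18876) - 125/4 = -48862 - 125/4 = -195573/4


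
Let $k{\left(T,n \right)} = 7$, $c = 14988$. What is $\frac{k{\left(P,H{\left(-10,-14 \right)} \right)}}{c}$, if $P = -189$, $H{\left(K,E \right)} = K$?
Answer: $\frac{7}{14988} \approx 0.00046704$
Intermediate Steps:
$\frac{k{\left(P,H{\left(-10,-14 \right)} \right)}}{c} = \frac{7}{14988}$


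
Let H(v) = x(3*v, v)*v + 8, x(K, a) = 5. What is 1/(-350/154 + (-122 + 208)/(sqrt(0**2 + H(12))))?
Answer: 4675/213104 + 5203*sqrt(17)/213104 ≈ 0.12260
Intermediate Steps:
H(v) = 8 + 5*v (H(v) = 5*v + 8 = 8 + 5*v)
1/(-350/154 + (-122 + 208)/(sqrt(0**2 + H(12)))) = 1/(-350/154 + (-122 + 208)/(sqrt(0**2 + (8 + 5*12)))) = 1/(-350*1/154 + 86/(sqrt(0 + (8 + 60)))) = 1/(-25/11 + 86/(sqrt(0 + 68))) = 1/(-25/11 + 86/(sqrt(68))) = 1/(-25/11 + 86/((2*sqrt(17)))) = 1/(-25/11 + 86*(sqrt(17)/34)) = 1/(-25/11 + 43*sqrt(17)/17)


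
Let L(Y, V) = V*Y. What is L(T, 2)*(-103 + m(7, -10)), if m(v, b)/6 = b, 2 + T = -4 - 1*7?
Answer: 4238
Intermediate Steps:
T = -13 (T = -2 + (-4 - 1*7) = -2 + (-4 - 7) = -2 - 11 = -13)
m(v, b) = 6*b
L(T, 2)*(-103 + m(7, -10)) = (2*(-13))*(-103 + 6*(-10)) = -26*(-103 - 60) = -26*(-163) = 4238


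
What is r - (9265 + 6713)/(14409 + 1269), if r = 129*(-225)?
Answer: -75844988/2613 ≈ -29026.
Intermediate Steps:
r = -29025
r - (9265 + 6713)/(14409 + 1269) = -29025 - (9265 + 6713)/(14409 + 1269) = -29025 - 15978/15678 = -29025 - 1*2663/2613 = -29025 - 2663/2613 = -75844988/2613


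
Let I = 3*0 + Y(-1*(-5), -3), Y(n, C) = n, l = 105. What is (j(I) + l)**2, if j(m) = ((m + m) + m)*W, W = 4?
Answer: 27225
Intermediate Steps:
I = 5 (I = 3*0 - 1*(-5) = 0 + 5 = 5)
j(m) = 12*m (j(m) = ((m + m) + m)*4 = (2*m + m)*4 = (3*m)*4 = 12*m)
(j(I) + l)**2 = (12*5 + 105)**2 = (60 + 105)**2 = 165**2 = 27225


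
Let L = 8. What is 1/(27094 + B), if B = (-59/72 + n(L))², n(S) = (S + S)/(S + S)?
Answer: 5184/140455465 ≈ 3.6908e-5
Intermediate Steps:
n(S) = 1 (n(S) = (2*S)/((2*S)) = (2*S)*(1/(2*S)) = 1)
B = 169/5184 (B = (-59/72 + 1)² = (13/72)² = 169/5184 ≈ 0.032600)
1/(27094 + B) = 1/(27094 + 169/5184) = 1/(140455465/5184) = 5184/140455465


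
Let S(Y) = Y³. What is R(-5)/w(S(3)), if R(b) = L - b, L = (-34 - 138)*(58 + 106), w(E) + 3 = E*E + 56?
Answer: -1659/46 ≈ -36.065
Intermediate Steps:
w(E) = 53 + E² (w(E) = -3 + (E*E + 56) = -3 + (E² + 56) = -3 + (56 + E²) = 53 + E²)
L = -28208 (L = -172*164 = -28208)
R(b) = -28208 - b
R(-5)/w(S(3)) = (-28208 - 1*(-5))/(53 + (3³)²) = (-28208 + 5)/(53 + 27²) = -28203/(53 + 729) = -28203/782 = -28203*1/782 = -1659/46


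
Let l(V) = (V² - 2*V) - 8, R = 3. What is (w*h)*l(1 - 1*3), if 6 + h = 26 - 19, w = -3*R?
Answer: 0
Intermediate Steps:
l(V) = -8 + V² - 2*V
w = -9 (w = -3*3 = -9)
h = 1 (h = -6 + (26 - 19) = -6 + 7 = 1)
(w*h)*l(1 - 1*3) = (-9*1)*(-8 + (1 - 1*3)² - 2*(1 - 1*3)) = -9*(-8 + (1 - 3)² - 2*(1 - 3)) = -9*(-8 + (-2)² - 2*(-2)) = -9*(-8 + 4 + 4) = -9*0 = 0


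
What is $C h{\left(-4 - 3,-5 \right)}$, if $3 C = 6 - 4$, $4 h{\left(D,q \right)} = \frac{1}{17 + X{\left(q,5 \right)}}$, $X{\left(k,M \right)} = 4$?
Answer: $\frac{1}{126} \approx 0.0079365$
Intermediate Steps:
$h{\left(D,q \right)} = \frac{1}{84}$ ($h{\left(D,q \right)} = \frac{1}{4 \left(17 + 4\right)} = \frac{1}{4 \cdot 21} = \frac{1}{4} \cdot \frac{1}{21} = \frac{1}{84}$)
$C = \frac{2}{3}$ ($C = \frac{6 - 4}{3} = \frac{1}{3} \cdot 2 = \frac{2}{3} \approx 0.66667$)
$C h{\left(-4 - 3,-5 \right)} = \frac{2}{3} \cdot \frac{1}{84} = \frac{1}{126}$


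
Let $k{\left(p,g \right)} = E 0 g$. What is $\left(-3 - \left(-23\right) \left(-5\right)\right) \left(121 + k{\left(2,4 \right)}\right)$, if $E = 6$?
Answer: $-14278$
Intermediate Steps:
$k{\left(p,g \right)} = 0$ ($k{\left(p,g \right)} = 6 \cdot 0 g = 0 g = 0$)
$\left(-3 - \left(-23\right) \left(-5\right)\right) \left(121 + k{\left(2,4 \right)}\right) = \left(-3 - \left(-23\right) \left(-5\right)\right) \left(121 + 0\right) = \left(-3 - 115\right) 121 = \left(-118\right) 121 = -14278$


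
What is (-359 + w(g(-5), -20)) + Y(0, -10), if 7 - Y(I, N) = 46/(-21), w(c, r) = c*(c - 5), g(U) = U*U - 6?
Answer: -1760/21 ≈ -83.810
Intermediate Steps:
g(U) = -6 + U² (g(U) = U² - 6 = -6 + U²)
w(c, r) = c*(-5 + c)
Y(I, N) = 193/21 (Y(I, N) = 7 - 46/(-21) = 7 - 46*(-1)/21 = 7 - 1*(-46/21) = 7 + 46/21 = 193/21)
(-359 + w(g(-5), -20)) + Y(0, -10) = (-359 + (-6 + (-5)²)*(-5 + (-6 + (-5)²))) + 193/21 = (-359 + (-6 + 25)*(-5 + (-6 + 25))) + 193/21 = (-359 + 19*(-5 + 19)) + 193/21 = (-359 + 19*14) + 193/21 = (-359 + 266) + 193/21 = -93 + 193/21 = -1760/21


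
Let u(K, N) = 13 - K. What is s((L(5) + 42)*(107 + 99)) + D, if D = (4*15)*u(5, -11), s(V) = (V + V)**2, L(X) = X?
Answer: 374964976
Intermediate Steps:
s(V) = 4*V**2 (s(V) = (2*V)**2 = 4*V**2)
D = 480 (D = (4*15)*(13 - 1*5) = 60*(13 - 5) = 60*8 = 480)
s((L(5) + 42)*(107 + 99)) + D = 4*((5 + 42)*(107 + 99))**2 + 480 = 4*(47*206)**2 + 480 = 4*9682**2 + 480 = 4*93741124 + 480 = 374964496 + 480 = 374964976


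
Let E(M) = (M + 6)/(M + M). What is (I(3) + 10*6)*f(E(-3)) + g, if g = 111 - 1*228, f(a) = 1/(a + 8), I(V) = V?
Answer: -543/5 ≈ -108.60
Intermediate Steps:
E(M) = (6 + M)/(2*M) (E(M) = (6 + M)/((2*M)) = (6 + M)*(1/(2*M)) = (6 + M)/(2*M))
f(a) = 1/(8 + a)
g = -117 (g = 111 - 228 = -117)
(I(3) + 10*6)*f(E(-3)) + g = (3 + 10*6)/(8 + (½)*(6 - 3)/(-3)) - 117 = (3 + 60)/(8 + (½)*(-⅓)*3) - 117 = 63/(8 - ½) - 117 = 63/(15/2) - 117 = 63*(2/15) - 117 = 42/5 - 117 = -543/5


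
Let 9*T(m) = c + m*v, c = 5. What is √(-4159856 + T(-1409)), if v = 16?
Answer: I*√37461243/3 ≈ 2040.2*I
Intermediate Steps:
T(m) = 5/9 + 16*m/9 (T(m) = (5 + m*16)/9 = (5 + 16*m)/9 = 5/9 + 16*m/9)
√(-4159856 + T(-1409)) = √(-4159856 + (5/9 + (16/9)*(-1409))) = √(-4159856 + (5/9 - 22544/9)) = √(-4159856 - 7513/3) = √(-12487081/3) = I*√37461243/3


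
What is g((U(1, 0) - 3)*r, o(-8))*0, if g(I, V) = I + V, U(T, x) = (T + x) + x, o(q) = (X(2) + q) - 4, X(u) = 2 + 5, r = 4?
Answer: 0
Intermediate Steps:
X(u) = 7
o(q) = 3 + q (o(q) = (7 + q) - 4 = 3 + q)
U(T, x) = T + 2*x
g((U(1, 0) - 3)*r, o(-8))*0 = (((1 + 2*0) - 3)*4 + (3 - 8))*0 = (((1 + 0) - 3)*4 - 5)*0 = ((1 - 3)*4 - 5)*0 = (-2*4 - 5)*0 = (-8 - 5)*0 = -13*0 = 0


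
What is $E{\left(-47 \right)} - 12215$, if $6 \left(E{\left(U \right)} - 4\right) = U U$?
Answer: $- \frac{71057}{6} \approx -11843.0$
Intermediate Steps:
$E{\left(U \right)} = 4 + \frac{U^{2}}{6}$ ($E{\left(U \right)} = 4 + \frac{U U}{6} = 4 + \frac{U^{2}}{6}$)
$E{\left(-47 \right)} - 12215 = \left(4 + \frac{\left(-47\right)^{2}}{6}\right) - 12215 = \left(4 + \frac{1}{6} \cdot 2209\right) - 12215 = \left(4 + \frac{2209}{6}\right) - 12215 = \frac{2233}{6} - 12215 = - \frac{71057}{6}$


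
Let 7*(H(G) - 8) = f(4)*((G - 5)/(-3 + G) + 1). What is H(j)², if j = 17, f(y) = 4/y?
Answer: 164025/2401 ≈ 68.315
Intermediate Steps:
H(G) = 57/7 + (-5 + G)/(7*(-3 + G)) (H(G) = 8 + ((4/4)*((G - 5)/(-3 + G) + 1))/7 = 8 + ((4*(¼))*((-5 + G)/(-3 + G) + 1))/7 = 8 + (1*((-5 + G)/(-3 + G) + 1))/7 = 8 + (1*(1 + (-5 + G)/(-3 + G)))/7 = 8 + (1 + (-5 + G)/(-3 + G))/7 = 8 + (⅐ + (-5 + G)/(7*(-3 + G))) = 57/7 + (-5 + G)/(7*(-3 + G)))
H(j)² = (2*(-88 + 29*17)/(7*(-3 + 17)))² = ((2/7)*(-88 + 493)/14)² = ((2/7)*(1/14)*405)² = (405/49)² = 164025/2401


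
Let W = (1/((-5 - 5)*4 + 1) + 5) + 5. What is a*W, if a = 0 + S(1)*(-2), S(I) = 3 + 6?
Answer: -2334/13 ≈ -179.54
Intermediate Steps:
S(I) = 9
W = 389/39 (W = (1/(-10*4 + 1) + 5) + 5 = (1/(-40 + 1) + 5) + 5 = (1/(-39) + 5) + 5 = (-1/39 + 5) + 5 = 194/39 + 5 = 389/39 ≈ 9.9744)
a = -18 (a = 0 + 9*(-2) = 0 - 18 = -18)
a*W = -18*389/39 = -2334/13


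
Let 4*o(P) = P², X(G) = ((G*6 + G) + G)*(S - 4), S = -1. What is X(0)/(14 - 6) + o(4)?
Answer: 4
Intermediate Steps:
X(G) = -40*G (X(G) = ((G*6 + G) + G)*(-1 - 4) = ((6*G + G) + G)*(-5) = (7*G + G)*(-5) = (8*G)*(-5) = -40*G)
o(P) = P²/4
X(0)/(14 - 6) + o(4) = (-40*0)/(14 - 6) + (¼)*4² = 0/8 + (¼)*16 = (⅛)*0 + 4 = 0 + 4 = 4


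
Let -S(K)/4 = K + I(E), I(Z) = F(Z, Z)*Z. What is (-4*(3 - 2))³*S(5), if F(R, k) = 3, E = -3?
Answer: -1024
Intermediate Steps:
I(Z) = 3*Z
S(K) = 36 - 4*K (S(K) = -4*(K + 3*(-3)) = -4*(K - 9) = -4*(-9 + K) = 36 - 4*K)
(-4*(3 - 2))³*S(5) = (-4*(3 - 2))³*(36 - 4*5) = (-4*1)³*(36 - 20) = (-4)³*16 = -64*16 = -1024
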